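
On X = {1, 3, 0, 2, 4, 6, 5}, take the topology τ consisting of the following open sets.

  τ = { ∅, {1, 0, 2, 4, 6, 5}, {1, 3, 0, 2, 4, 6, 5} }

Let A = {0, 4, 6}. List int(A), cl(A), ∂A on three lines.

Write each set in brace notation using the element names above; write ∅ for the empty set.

int(A) = ∅
cl(A)  = {1, 3, 0, 2, 4, 6, 5}
∂A     = {1, 3, 0, 2, 4, 6, 5}

U open, U⊆A: ∅. int(A) = ⋃ = ∅
X∖A={1, 3, 2, 5}, int(X∖A)=∅, hence cl(A)={1, 3, 0, 2, 4, 6, 5}
∂A: remove int from cl → {1, 3, 0, 2, 4, 6, 5}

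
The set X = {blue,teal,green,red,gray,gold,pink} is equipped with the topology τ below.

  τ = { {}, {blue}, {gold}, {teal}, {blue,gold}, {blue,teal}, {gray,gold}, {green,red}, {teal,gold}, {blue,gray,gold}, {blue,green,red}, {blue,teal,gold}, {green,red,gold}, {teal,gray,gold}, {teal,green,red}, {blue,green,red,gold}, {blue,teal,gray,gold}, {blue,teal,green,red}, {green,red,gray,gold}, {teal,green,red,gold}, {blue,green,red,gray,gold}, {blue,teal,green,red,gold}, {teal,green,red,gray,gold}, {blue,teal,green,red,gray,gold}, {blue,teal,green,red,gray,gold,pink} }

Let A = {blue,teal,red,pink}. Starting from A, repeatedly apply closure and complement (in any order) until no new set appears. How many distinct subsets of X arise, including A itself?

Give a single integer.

cl via duality: int({green,gray,gold}) = {gray,gold}, so X∖{gray,gold} = {blue,teal,green,red,pink}
Write k for closure, c for complement:
  1. A     = {blue,teal,red,pink}
  2. kA    = {blue,teal,green,red,pink}
  3. cA    = {green,gray,gold}
  4. ckA   = {gray,gold}
  5. kcA   = {green,red,gray,gold,pink}
  6. kckA  = {gray,gold,pink}
  7. ckcA  = {blue,teal}
  8. ckckA = {blue,teal,green,red}
  9. kckcA = {blue,teal,pink}
  10. ckckcA = {green,red,gray,gold}
applying k or c yields no new set

10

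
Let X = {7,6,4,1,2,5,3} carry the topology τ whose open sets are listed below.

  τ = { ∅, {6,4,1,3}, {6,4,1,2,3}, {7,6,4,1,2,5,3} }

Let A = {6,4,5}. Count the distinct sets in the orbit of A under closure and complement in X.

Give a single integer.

cl via duality: int({7,1,2,3}) = ∅, so X∖∅ = {7,6,4,1,2,5,3}
Write k for closure, c for complement:
  1. A     = {6,4,5}
  2. kA    = {7,6,4,1,2,5,3}
  3. cA    = {7,1,2,3}
  4. ckA   = ∅
applying k or c yields no new set

4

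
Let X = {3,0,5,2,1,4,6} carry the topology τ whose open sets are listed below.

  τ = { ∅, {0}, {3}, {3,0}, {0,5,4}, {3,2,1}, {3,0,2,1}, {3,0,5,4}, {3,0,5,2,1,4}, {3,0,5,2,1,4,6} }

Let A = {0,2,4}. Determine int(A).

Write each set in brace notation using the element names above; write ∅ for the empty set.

interior: largest open inside A is {0} (from ∅, {0})

{0}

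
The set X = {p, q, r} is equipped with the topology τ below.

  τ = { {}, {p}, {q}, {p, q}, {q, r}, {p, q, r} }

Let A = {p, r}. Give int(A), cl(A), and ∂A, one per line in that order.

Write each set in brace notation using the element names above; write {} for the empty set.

int(A) = {p}
cl(A)  = {p, r}
∂A     = {r}

U open, U⊆A: {}, {p}. int(A) = ⋃ = {p}
X∖A={q}, int(X∖A)={q}, hence cl(A)={p, r}
∂A: remove int from cl → {r}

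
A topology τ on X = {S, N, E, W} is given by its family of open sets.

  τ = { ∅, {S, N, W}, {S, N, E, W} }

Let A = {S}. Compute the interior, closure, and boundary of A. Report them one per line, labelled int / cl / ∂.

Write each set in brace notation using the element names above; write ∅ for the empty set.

int(A) = ∅
cl(A)  = {S, N, E, W}
∂A     = {S, N, E, W}

U open, U⊆A: ∅. int(A) = ⋃ = ∅
X∖A={N, E, W}, int(X∖A)=∅, hence cl(A)={S, N, E, W}
∂A: remove int from cl → {S, N, E, W}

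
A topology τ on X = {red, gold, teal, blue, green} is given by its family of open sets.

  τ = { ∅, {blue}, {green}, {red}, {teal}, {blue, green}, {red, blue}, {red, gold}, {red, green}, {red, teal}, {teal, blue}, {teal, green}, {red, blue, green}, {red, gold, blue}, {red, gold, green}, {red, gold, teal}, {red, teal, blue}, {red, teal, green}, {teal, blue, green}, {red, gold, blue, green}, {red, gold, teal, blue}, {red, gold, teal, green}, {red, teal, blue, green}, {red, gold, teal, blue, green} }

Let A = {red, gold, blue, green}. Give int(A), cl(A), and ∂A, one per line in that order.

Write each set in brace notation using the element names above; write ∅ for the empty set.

open subsets of A: ∅, {green}, {red}, {blue}, {red, gold}, {blue, green}, {red, green}, {red, blue}, {red, gold, green}, {red, blue, green}, {red, gold, blue}, {red, gold, blue, green}; so int(A) = {red, gold, blue, green}
closure: X∖int(X∖A) = X∖{teal} = {red, gold, blue, green}
∂A = {red, gold, blue, green} minus {red, gold, blue, green} = ∅

int(A) = {red, gold, blue, green}
cl(A)  = {red, gold, blue, green}
∂A     = ∅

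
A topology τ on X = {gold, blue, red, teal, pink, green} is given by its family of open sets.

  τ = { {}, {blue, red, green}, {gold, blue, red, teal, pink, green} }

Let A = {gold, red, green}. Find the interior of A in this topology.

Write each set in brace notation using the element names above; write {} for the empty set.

interior: largest open inside A is {} (from {})

{}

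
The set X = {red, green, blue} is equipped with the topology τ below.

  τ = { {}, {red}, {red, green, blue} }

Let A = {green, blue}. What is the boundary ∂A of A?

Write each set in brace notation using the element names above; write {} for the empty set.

open subsets of A: {}; so int(A) = {}
closure: X∖int(X∖A) = X∖{red} = {green, blue}
∂A = {green, blue} minus {} = {green, blue}

{green, blue}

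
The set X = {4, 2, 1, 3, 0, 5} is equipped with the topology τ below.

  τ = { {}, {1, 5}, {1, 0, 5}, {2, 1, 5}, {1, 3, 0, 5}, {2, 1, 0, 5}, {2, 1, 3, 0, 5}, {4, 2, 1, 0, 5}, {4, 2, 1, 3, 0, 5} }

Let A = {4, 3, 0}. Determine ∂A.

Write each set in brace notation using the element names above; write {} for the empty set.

{4, 3, 0}

open subsets of A: {}; so int(A) = {}
closure: X∖int(X∖A) = X∖{2, 1, 5} = {4, 3, 0}
∂A = {4, 3, 0} minus {} = {4, 3, 0}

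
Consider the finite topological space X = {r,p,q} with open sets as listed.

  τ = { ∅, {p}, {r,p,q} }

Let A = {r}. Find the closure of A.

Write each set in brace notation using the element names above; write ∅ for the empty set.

{r,q}

complement {p,q}; its interior {p}; cl(A) = X∖{p} = {r,q}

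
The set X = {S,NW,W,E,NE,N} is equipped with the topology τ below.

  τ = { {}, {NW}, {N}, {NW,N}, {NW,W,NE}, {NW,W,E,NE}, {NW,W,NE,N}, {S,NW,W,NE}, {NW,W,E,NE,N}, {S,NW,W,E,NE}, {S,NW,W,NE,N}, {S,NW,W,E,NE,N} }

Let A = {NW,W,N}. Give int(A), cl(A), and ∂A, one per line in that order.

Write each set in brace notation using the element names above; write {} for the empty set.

int(A) = {NW,N}
cl(A)  = {S,NW,W,E,NE,N}
∂A     = {S,W,E,NE}

opens ⊆ A: {}, {N}, {NW}, {NW,N}; union → int = {NW,N}
complement {S,E,NE}; its interior {}; cl(A) = X∖{} = {S,NW,W,E,NE,N}
boundary = {S,NW,W,E,NE,N} ∖ {NW,N} = {S,W,E,NE}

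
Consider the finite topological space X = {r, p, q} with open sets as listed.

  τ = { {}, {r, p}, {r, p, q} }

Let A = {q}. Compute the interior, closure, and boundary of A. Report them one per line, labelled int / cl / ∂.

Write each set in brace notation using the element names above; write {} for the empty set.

int(A) = {}
cl(A)  = {q}
∂A     = {q}

interior: largest open inside A is {} (from {})
cl via duality: int({r, p}) = {r, p}, so X∖{r, p} = {q}
cl∖int = {q}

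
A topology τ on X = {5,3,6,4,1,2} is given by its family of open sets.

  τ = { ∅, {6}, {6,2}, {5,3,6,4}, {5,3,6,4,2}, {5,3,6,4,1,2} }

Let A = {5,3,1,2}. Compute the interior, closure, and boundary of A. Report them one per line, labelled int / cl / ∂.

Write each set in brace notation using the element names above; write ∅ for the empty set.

int(A) = ∅
cl(A)  = {5,3,4,1,2}
∂A     = {5,3,4,1,2}

open subsets of A: ∅; so int(A) = ∅
closure: X∖int(X∖A) = X∖{6} = {5,3,4,1,2}
∂A = {5,3,4,1,2} minus ∅ = {5,3,4,1,2}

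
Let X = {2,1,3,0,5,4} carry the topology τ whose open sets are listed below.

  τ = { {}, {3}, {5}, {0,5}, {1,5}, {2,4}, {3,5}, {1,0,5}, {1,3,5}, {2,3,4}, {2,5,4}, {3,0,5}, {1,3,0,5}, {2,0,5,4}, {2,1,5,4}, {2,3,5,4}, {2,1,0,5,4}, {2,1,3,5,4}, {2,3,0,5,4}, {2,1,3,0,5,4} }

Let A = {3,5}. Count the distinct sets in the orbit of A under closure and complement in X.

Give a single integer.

complement {2,1,0,4}; its interior {2,4}; cl(A) = X∖{2,4} = {1,3,0,5}
With k = closure, c = complement:
  1. A     = {3,5}
  2. kA    = {1,3,0,5}
  3. cA    = {2,1,0,4}
  4. ckA   = {2,4}
k, c of each give nothing new

4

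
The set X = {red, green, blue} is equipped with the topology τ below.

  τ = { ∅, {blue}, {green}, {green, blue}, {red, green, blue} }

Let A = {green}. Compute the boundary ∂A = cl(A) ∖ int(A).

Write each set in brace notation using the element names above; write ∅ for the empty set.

open subsets of A: ∅, {green}; so int(A) = {green}
closure: X∖int(X∖A) = X∖{blue} = {red, green}
∂A = {red, green} minus {green} = {red}

{red}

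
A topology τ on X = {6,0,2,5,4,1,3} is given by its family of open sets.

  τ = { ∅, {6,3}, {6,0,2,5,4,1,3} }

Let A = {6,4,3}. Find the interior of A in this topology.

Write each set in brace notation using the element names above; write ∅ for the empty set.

interior: largest open inside A is {6,3} (from ∅, {6,3})

{6,3}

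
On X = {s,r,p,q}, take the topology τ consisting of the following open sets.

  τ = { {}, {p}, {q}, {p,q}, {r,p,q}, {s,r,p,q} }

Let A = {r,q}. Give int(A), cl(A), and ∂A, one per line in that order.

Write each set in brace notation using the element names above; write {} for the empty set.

U open, U⊆A: {}, {q}. int(A) = ⋃ = {q}
X∖A={s,p}, int(X∖A)={p}, hence cl(A)={s,r,q}
∂A: remove int from cl → {s,r}

int(A) = {q}
cl(A)  = {s,r,q}
∂A     = {s,r}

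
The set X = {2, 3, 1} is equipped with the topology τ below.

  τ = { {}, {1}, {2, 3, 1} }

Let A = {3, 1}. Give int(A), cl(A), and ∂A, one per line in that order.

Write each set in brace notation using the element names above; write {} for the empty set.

opens ⊆ A: {}, {1}; union → int = {1}
complement {2}; its interior {}; cl(A) = X∖{} = {2, 3, 1}
boundary = {2, 3, 1} ∖ {1} = {2, 3}

int(A) = {1}
cl(A)  = {2, 3, 1}
∂A     = {2, 3}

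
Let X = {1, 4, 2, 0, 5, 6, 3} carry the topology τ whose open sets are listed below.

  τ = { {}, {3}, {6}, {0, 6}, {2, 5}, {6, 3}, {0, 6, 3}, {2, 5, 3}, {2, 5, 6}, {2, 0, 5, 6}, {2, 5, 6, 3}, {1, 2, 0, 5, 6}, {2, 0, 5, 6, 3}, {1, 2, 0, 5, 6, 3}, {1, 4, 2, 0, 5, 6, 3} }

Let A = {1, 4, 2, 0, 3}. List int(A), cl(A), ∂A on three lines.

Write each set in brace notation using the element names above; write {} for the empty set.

U open, U⊆A: {}, {3}. int(A) = ⋃ = {3}
X∖A={5, 6}, int(X∖A)={6}, hence cl(A)={1, 4, 2, 0, 5, 3}
∂A: remove int from cl → {1, 4, 2, 0, 5}

int(A) = {3}
cl(A)  = {1, 4, 2, 0, 5, 3}
∂A     = {1, 4, 2, 0, 5}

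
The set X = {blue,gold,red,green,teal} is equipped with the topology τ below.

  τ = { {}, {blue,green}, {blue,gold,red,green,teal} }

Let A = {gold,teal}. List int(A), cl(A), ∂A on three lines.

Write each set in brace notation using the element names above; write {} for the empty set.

int(A) = {}
cl(A)  = {gold,red,teal}
∂A     = {gold,red,teal}

open subsets of A: {}; so int(A) = {}
closure: X∖int(X∖A) = X∖{blue,green} = {gold,red,teal}
∂A = {gold,red,teal} minus {} = {gold,red,teal}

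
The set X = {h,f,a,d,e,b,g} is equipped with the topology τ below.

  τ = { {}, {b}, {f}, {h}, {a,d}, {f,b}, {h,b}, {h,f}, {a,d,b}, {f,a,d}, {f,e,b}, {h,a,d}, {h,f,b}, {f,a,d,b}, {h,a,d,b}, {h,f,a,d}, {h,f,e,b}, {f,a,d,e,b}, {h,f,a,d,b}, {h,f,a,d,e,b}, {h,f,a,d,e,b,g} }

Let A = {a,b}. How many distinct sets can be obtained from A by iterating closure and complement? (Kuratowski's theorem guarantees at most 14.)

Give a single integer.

10

cl via duality: int({h,f,d,e,g}) = {h,f}, so X∖{h,f} = {a,d,e,b,g}
Write k for closure, c for complement:
  1. A     = {a,b}
  2. kA    = {a,d,e,b,g}
  3. cA    = {h,f,d,e,g}
  4. ckA   = {h,f}
  5. kcA   = {h,f,a,d,e,g}
  6. kckA  = {h,f,e,g}
  7. ckcA  = {b}
  8. ckckA = {a,d,b}
  9. kckcA = {e,b,g}
  10. ckckcA = {h,f,a,d}
applying k or c yields no new set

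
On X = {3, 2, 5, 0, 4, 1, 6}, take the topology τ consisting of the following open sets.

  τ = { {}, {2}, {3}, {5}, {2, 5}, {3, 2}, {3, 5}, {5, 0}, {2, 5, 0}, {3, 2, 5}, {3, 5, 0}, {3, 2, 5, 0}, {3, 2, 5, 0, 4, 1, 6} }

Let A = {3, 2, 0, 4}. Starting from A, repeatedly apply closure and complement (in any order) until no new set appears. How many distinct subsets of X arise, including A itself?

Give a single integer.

complement {5, 1, 6}; its interior {5}; cl(A) = X∖{5} = {3, 2, 0, 4, 1, 6}
With k = closure, c = complement:
  1. A     = {3, 2, 0, 4}
  2. kA    = {3, 2, 0, 4, 1, 6}
  3. cA    = {5, 1, 6}
  4. ckA   = {5}
  5. kcA   = {5, 0, 4, 1, 6}
  6. ckcA  = {3, 2}
  7. kckcA = {3, 2, 4, 1, 6}
  8. ckckcA = {5, 0}
k, c of each give nothing new

8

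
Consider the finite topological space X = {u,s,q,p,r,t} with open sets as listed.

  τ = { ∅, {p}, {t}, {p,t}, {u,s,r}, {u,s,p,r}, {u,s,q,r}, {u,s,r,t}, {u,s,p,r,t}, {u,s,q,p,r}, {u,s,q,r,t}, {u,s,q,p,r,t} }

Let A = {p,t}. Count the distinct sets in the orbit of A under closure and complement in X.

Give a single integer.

complement {u,s,q,r}; its interior {u,s,q,r}; cl(A) = X∖{u,s,q,r} = {p,t}
With k = closure, c = complement:
  1. A     = {p,t}
  2. cA    = {u,s,q,r}
k, c of each give nothing new

2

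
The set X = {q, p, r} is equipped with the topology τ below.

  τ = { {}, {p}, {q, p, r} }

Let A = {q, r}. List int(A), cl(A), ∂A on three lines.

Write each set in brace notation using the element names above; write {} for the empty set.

int(A) = {}
cl(A)  = {q, r}
∂A     = {q, r}

opens ⊆ A: {}; union → int = {}
complement {p}; its interior {p}; cl(A) = X∖{p} = {q, r}
boundary = {q, r} ∖ {} = {q, r}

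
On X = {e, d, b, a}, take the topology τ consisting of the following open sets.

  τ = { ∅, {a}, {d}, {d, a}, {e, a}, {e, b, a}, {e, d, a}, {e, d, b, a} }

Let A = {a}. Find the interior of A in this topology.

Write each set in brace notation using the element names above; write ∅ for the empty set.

U open, U⊆A: ∅, {a}. int(A) = ⋃ = {a}

{a}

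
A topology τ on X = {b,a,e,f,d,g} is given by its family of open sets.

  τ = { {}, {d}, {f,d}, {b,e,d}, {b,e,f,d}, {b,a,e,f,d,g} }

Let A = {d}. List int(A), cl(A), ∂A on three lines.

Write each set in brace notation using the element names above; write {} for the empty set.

int(A) = {d}
cl(A)  = {b,a,e,f,d,g}
∂A     = {b,a,e,f,g}

interior: largest open inside A is {d} (from {}, {d})
cl via duality: int({b,a,e,f,g}) = {}, so X∖{} = {b,a,e,f,d,g}
cl∖int = {b,a,e,f,g}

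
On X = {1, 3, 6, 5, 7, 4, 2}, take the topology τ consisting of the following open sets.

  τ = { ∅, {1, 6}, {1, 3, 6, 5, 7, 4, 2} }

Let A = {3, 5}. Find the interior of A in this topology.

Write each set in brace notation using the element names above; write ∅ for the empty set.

interior: largest open inside A is ∅ (from ∅)

∅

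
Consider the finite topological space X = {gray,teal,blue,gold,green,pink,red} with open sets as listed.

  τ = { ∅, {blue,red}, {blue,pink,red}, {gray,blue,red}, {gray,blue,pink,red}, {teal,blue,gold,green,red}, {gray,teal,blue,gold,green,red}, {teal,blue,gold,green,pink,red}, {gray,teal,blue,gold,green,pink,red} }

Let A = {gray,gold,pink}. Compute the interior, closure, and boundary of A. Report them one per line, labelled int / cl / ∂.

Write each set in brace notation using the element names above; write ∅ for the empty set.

int(A) = ∅
cl(A)  = {gray,teal,gold,green,pink}
∂A     = {gray,teal,gold,green,pink}

interior: largest open inside A is ∅ (from ∅)
cl via duality: int({teal,blue,green,red}) = {blue,red}, so X∖{blue,red} = {gray,teal,gold,green,pink}
cl∖int = {gray,teal,gold,green,pink}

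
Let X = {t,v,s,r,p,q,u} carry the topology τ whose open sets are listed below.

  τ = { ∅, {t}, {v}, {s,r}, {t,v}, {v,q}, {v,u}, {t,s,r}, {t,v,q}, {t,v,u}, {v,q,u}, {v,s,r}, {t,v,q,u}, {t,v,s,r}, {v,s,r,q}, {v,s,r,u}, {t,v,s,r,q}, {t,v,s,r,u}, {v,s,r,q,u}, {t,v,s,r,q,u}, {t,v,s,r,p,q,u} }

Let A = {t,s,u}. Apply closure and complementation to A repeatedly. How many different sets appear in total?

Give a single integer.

12

cl via duality: int({v,r,p,q}) = {v,q}, so X∖{v,q} = {t,s,r,p,u}
Write k for closure, c for complement:
  1. A     = {t,s,u}
  2. kA    = {t,s,r,p,u}
  3. cA    = {v,r,p,q}
  4. ckA   = {v,q}
  5. kcA   = {v,s,r,p,q,u}
  6. kckA  = {v,p,q,u}
  7. ckcA  = {t}
  8. ckckA = {t,s,r}
  9. kckcA = {t,p}
  10. kckckA = {t,s,r,p}
  11. ckckcA = {v,s,r,q,u}
  12. ckckckA = {v,q,u}
applying k or c yields no new set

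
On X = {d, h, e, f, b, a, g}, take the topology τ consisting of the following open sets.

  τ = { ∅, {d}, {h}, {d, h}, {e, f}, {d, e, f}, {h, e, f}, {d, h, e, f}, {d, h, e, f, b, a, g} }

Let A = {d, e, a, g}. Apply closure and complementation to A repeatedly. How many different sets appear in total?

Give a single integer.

10

X∖A={h, f, b}, int(X∖A)={h}, hence cl(A)={d, e, f, b, a, g}
Orbit (k=closure, c=complement):
  1. A     = {d, e, a, g}
  2. kA    = {d, e, f, b, a, g}
  3. cA    = {h, f, b}
  4. ckA   = {h}
  5. kcA   = {h, e, f, b, a, g}
  6. kckA  = {h, b, a, g}
  7. ckcA  = {d}
  8. ckckA = {d, e, f}
  9. kckcA = {d, b, a, g}
  10. ckckcA = {h, e, f}
(closed under both — stop)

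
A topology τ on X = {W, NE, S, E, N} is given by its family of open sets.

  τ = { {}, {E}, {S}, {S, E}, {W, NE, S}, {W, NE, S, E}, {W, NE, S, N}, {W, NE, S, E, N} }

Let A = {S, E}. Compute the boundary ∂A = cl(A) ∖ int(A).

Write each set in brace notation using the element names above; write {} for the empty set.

open subsets of A: {}, {S}, {E}, {S, E}; so int(A) = {S, E}
closure: X∖int(X∖A) = X∖{} = {W, NE, S, E, N}
∂A = {W, NE, S, E, N} minus {S, E} = {W, NE, N}

{W, NE, N}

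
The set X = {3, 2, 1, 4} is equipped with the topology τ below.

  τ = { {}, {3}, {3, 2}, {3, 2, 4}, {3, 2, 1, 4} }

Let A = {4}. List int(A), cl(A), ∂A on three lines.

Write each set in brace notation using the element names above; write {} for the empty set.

interior: largest open inside A is {} (from {})
cl via duality: int({3, 2, 1}) = {3, 2}, so X∖{3, 2} = {1, 4}
cl∖int = {1, 4}

int(A) = {}
cl(A)  = {1, 4}
∂A     = {1, 4}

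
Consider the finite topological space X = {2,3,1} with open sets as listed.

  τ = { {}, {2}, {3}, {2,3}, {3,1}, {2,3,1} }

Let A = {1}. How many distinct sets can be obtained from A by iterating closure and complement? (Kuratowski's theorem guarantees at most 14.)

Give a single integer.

complement {2,3}; its interior {2,3}; cl(A) = X∖{2,3} = {1}
With k = closure, c = complement:
  1. A     = {1}
  2. cA    = {2,3}
  3. kcA   = {2,3,1}
  4. ckcA  = {}
k, c of each give nothing new

4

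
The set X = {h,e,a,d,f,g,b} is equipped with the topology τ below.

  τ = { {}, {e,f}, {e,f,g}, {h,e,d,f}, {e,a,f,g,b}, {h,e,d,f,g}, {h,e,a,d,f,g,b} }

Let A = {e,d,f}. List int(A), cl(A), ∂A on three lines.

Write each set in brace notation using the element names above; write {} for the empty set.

open subsets of A: {}, {e,f}; so int(A) = {e,f}
closure: X∖int(X∖A) = X∖{} = {h,e,a,d,f,g,b}
∂A = {h,e,a,d,f,g,b} minus {e,f} = {h,a,d,g,b}

int(A) = {e,f}
cl(A)  = {h,e,a,d,f,g,b}
∂A     = {h,a,d,g,b}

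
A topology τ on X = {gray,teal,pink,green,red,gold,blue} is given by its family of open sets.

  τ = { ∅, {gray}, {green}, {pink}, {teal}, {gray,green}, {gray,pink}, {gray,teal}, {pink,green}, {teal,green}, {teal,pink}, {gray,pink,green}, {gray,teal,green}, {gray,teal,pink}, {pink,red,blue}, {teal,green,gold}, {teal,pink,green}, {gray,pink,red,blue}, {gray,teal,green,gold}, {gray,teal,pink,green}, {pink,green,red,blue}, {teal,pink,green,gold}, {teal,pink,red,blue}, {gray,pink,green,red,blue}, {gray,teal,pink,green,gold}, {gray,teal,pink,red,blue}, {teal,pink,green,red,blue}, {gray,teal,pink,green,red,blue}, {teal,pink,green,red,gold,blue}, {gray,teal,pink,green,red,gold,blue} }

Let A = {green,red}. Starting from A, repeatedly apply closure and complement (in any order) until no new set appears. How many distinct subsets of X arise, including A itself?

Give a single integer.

8

closure: X∖int(X∖A) = X∖{gray,teal,pink} = {green,red,gold,blue}
Let k=closure and c=complement:
  1. A     = {green,red}
  2. kA    = {green,red,gold,blue}
  3. cA    = {gray,teal,pink,gold,blue}
  4. ckA   = {gray,teal,pink}
  5. kcA   = {gray,teal,pink,red,gold,blue}
  6. ckcA  = {green}
  7. kckcA = {green,gold}
  8. ckckcA = {gray,teal,pink,red,blue}
— saturated at 8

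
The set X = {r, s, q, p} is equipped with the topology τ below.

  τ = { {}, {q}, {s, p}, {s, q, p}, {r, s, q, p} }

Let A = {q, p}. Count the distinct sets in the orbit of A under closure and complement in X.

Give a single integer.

8

X∖A={r, s}, int(X∖A)={}, hence cl(A)={r, s, q, p}
Orbit (k=closure, c=complement):
  1. A     = {q, p}
  2. kA    = {r, s, q, p}
  3. cA    = {r, s}
  4. ckA   = {}
  5. kcA   = {r, s, p}
  6. ckcA  = {q}
  7. kckcA = {r, q}
  8. ckckcA = {s, p}
(closed under both — stop)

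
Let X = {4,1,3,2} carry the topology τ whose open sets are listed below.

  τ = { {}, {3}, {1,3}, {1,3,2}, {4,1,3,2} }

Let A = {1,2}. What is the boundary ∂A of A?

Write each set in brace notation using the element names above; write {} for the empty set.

open subsets of A: {}; so int(A) = {}
closure: X∖int(X∖A) = X∖{3} = {4,1,2}
∂A = {4,1,2} minus {} = {4,1,2}

{4,1,2}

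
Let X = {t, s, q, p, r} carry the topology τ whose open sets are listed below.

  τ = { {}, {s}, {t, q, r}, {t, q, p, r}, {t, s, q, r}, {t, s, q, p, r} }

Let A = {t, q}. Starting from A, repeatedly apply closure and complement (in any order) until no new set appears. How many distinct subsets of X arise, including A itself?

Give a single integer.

6

closure: X∖int(X∖A) = X∖{s} = {t, q, p, r}
Let k=closure and c=complement:
  1. A     = {t, q}
  2. kA    = {t, q, p, r}
  3. cA    = {s, p, r}
  4. ckA   = {s}
  5. kcA   = {t, s, q, p, r}
  6. ckcA  = {}
— saturated at 6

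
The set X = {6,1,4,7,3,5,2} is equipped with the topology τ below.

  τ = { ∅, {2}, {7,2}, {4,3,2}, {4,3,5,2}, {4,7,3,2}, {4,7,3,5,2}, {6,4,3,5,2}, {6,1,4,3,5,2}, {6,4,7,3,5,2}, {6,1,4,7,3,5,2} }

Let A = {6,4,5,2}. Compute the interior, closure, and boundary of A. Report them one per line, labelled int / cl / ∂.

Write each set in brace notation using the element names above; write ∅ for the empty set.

interior: largest open inside A is {2} (from ∅, {2})
cl via duality: int({1,7,3}) = ∅, so X∖∅ = {6,1,4,7,3,5,2}
cl∖int = {6,1,4,7,3,5}

int(A) = {2}
cl(A)  = {6,1,4,7,3,5,2}
∂A     = {6,1,4,7,3,5}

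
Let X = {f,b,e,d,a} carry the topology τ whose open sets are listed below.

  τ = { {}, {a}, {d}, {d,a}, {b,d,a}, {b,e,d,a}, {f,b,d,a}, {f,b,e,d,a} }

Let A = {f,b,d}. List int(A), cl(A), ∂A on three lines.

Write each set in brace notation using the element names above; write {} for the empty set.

interior: largest open inside A is {d} (from {}, {d})
cl via duality: int({e,a}) = {a}, so X∖{a} = {f,b,e,d}
cl∖int = {f,b,e}

int(A) = {d}
cl(A)  = {f,b,e,d}
∂A     = {f,b,e}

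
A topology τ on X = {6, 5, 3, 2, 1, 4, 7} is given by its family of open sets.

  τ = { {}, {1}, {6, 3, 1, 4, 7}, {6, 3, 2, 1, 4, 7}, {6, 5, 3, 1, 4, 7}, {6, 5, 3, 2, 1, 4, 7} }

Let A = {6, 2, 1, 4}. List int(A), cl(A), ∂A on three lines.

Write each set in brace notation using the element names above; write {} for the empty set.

U open, U⊆A: {}, {1}. int(A) = ⋃ = {1}
X∖A={5, 3, 7}, int(X∖A)={}, hence cl(A)={6, 5, 3, 2, 1, 4, 7}
∂A: remove int from cl → {6, 5, 3, 2, 4, 7}

int(A) = {1}
cl(A)  = {6, 5, 3, 2, 1, 4, 7}
∂A     = {6, 5, 3, 2, 4, 7}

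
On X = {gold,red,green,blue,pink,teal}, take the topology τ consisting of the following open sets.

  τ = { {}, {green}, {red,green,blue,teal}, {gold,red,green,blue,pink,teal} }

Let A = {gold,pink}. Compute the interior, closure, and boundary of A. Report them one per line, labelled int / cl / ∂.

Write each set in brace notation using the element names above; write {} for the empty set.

interior: largest open inside A is {} (from {})
cl via duality: int({red,green,blue,teal}) = {red,green,blue,teal}, so X∖{red,green,blue,teal} = {gold,pink}
cl∖int = {gold,pink}

int(A) = {}
cl(A)  = {gold,pink}
∂A     = {gold,pink}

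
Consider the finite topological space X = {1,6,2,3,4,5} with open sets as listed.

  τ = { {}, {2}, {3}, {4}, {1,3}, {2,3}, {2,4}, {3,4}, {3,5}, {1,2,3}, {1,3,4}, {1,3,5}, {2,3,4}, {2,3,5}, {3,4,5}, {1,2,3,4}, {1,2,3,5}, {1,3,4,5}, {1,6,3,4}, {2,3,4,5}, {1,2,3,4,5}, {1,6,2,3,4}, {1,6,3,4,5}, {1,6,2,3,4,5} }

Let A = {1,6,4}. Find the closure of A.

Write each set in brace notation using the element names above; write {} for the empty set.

{1,6,4}

X∖A={2,3,5}, int(X∖A)={2,3,5}, hence cl(A)={1,6,4}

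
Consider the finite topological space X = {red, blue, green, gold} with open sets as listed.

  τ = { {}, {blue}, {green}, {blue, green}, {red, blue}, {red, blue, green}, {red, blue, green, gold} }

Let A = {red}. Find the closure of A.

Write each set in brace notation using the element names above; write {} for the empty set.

complement {blue, green, gold}; its interior {blue, green}; cl(A) = X∖{blue, green} = {red, gold}

{red, gold}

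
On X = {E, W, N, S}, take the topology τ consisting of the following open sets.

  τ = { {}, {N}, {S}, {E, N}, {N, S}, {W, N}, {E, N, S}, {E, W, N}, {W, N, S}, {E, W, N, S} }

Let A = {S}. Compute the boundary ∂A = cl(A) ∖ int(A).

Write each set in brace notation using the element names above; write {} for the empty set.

{}

open subsets of A: {}, {S}; so int(A) = {S}
closure: X∖int(X∖A) = X∖{E, W, N} = {S}
∂A = {S} minus {S} = {}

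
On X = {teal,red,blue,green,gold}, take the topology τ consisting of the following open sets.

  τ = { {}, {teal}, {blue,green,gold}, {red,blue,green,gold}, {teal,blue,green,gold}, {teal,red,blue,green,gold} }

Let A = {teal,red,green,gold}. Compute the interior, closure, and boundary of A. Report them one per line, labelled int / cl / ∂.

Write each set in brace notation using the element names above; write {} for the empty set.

open subsets of A: {}, {teal}; so int(A) = {teal}
closure: X∖int(X∖A) = X∖{} = {teal,red,blue,green,gold}
∂A = {teal,red,blue,green,gold} minus {teal} = {red,blue,green,gold}

int(A) = {teal}
cl(A)  = {teal,red,blue,green,gold}
∂A     = {red,blue,green,gold}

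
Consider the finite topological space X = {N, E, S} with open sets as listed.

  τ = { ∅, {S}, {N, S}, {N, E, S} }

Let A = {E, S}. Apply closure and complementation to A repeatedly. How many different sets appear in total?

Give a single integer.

closure: X∖int(X∖A) = X∖∅ = {N, E, S}
Let k=closure and c=complement:
  1. A     = {E, S}
  2. kA    = {N, E, S}
  3. cA    = {N}
  4. ckA   = ∅
  5. kcA   = {N, E}
  6. ckcA  = {S}
— saturated at 6

6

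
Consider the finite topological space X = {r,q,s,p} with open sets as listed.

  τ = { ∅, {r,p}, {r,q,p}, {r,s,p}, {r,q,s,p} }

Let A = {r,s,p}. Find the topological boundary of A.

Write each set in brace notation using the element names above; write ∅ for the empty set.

U open, U⊆A: ∅, {r,p}, {r,s,p}. int(A) = ⋃ = {r,s,p}
X∖A={q}, int(X∖A)=∅, hence cl(A)={r,q,s,p}
∂A: remove int from cl → {q}

{q}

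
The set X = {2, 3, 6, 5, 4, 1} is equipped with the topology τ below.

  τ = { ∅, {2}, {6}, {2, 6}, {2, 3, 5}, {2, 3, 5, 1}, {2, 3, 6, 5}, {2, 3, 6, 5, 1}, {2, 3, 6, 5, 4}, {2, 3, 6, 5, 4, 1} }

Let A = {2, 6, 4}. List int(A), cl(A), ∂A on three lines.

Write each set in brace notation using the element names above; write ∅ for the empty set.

int(A) = {2, 6}
cl(A)  = {2, 3, 6, 5, 4, 1}
∂A     = {3, 5, 4, 1}

interior: largest open inside A is {2, 6} (from ∅, {2}, {6}, {2, 6})
cl via duality: int({3, 5, 1}) = ∅, so X∖∅ = {2, 3, 6, 5, 4, 1}
cl∖int = {3, 5, 4, 1}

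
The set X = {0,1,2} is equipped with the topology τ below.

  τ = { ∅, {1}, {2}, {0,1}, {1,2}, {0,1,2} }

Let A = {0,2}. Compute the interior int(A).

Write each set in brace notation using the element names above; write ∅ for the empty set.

open subsets of A: ∅, {2}; so int(A) = {2}

{2}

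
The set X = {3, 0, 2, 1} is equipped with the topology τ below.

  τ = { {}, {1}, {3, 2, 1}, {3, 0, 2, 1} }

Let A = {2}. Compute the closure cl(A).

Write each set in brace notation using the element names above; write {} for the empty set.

{3, 0, 2}

X∖A={3, 0, 1}, int(X∖A)={1}, hence cl(A)={3, 0, 2}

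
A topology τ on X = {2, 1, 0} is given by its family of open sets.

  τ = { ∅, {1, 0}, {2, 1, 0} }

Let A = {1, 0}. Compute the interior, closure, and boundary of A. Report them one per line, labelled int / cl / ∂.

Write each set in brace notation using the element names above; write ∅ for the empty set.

interior: largest open inside A is {1, 0} (from ∅, {1, 0})
cl via duality: int({2}) = ∅, so X∖∅ = {2, 1, 0}
cl∖int = {2}

int(A) = {1, 0}
cl(A)  = {2, 1, 0}
∂A     = {2}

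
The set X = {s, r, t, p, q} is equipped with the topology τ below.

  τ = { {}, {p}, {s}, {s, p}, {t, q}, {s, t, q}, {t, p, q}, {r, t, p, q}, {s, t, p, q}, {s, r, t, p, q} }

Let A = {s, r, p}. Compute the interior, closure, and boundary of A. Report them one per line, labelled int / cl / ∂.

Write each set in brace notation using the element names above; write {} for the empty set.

int(A) = {s, p}
cl(A)  = {s, r, p}
∂A     = {r}

U open, U⊆A: {}, {s}, {p}, {s, p}. int(A) = ⋃ = {s, p}
X∖A={t, q}, int(X∖A)={t, q}, hence cl(A)={s, r, p}
∂A: remove int from cl → {r}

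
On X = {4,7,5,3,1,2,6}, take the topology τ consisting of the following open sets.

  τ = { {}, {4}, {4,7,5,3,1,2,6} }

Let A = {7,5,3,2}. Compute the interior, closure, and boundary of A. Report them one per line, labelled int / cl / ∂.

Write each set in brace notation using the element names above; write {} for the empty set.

interior: largest open inside A is {} (from {})
cl via duality: int({4,1,6}) = {4}, so X∖{4} = {7,5,3,1,2,6}
cl∖int = {7,5,3,1,2,6}

int(A) = {}
cl(A)  = {7,5,3,1,2,6}
∂A     = {7,5,3,1,2,6}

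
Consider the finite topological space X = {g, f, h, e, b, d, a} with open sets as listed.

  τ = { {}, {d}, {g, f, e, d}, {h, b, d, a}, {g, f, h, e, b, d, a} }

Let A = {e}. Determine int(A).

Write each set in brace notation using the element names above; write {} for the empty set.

opens ⊆ A: {}; union → int = {}

{}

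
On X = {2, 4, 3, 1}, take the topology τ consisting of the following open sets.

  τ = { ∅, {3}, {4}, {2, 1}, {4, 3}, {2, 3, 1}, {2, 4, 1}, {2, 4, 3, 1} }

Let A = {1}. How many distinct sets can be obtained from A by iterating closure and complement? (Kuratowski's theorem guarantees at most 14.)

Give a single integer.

closure: X∖int(X∖A) = X∖{4, 3} = {2, 1}
Let k=closure and c=complement:
  1. A     = {1}
  2. kA    = {2, 1}
  3. cA    = {2, 4, 3}
  4. ckA   = {4, 3}
  5. kcA   = {2, 4, 3, 1}
  6. ckcA  = ∅
— saturated at 6

6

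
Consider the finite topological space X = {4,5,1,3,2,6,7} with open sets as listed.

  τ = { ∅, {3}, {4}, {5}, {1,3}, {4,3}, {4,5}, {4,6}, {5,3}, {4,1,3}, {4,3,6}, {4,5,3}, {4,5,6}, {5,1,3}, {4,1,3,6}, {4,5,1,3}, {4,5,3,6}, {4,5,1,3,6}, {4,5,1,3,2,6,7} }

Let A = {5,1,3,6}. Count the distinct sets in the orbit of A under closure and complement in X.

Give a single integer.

8

closure: X∖int(X∖A) = X∖{4} = {5,1,3,2,6,7}
Let k=closure and c=complement:
  1. A     = {5,1,3,6}
  2. kA    = {5,1,3,2,6,7}
  3. cA    = {4,2,7}
  4. ckA   = {4}
  5. kcA   = {4,2,6,7}
  6. ckcA  = {5,1,3}
  7. kckcA = {5,1,3,2,7}
  8. ckckcA = {4,6}
— saturated at 8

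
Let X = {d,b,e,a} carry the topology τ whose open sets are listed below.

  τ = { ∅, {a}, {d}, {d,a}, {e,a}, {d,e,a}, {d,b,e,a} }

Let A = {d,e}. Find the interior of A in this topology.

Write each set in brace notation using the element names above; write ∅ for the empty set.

{d}

U open, U⊆A: ∅, {d}. int(A) = ⋃ = {d}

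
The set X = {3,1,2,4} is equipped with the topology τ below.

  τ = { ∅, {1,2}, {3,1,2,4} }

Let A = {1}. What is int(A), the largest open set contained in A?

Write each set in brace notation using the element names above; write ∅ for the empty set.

∅

open subsets of A: ∅; so int(A) = ∅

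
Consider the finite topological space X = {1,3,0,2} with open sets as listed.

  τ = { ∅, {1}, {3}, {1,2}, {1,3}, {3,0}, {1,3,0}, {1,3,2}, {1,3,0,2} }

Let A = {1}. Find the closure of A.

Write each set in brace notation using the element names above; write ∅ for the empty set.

{1,2}

complement {3,0,2}; its interior {3,0}; cl(A) = X∖{3,0} = {1,2}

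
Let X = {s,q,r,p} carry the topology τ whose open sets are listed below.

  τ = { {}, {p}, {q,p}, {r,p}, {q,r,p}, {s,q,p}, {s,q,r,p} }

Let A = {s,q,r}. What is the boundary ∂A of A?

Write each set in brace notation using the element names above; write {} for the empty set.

{s,q,r}

interior: largest open inside A is {} (from {})
cl via duality: int({p}) = {p}, so X∖{p} = {s,q,r}
cl∖int = {s,q,r}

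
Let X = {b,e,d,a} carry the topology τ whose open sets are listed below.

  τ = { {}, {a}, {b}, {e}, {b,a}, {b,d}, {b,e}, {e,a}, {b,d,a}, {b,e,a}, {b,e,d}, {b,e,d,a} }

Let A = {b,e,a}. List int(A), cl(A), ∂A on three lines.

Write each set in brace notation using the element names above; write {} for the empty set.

opens ⊆ A: {}, {e}, {b}, {a}, {b,a}, {e,a}, {b,e}, {b,e,a}; union → int = {b,e,a}
complement {d}; its interior {}; cl(A) = X∖{} = {b,e,d,a}
boundary = {b,e,d,a} ∖ {b,e,a} = {d}

int(A) = {b,e,a}
cl(A)  = {b,e,d,a}
∂A     = {d}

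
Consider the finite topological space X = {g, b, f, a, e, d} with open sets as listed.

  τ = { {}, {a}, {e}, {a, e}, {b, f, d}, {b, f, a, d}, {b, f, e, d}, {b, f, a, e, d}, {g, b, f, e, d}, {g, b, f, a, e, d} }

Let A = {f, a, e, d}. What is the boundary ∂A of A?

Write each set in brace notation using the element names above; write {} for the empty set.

opens ⊆ A: {}, {e}, {a}, {a, e}; union → int = {a, e}
complement {g, b}; its interior {}; cl(A) = X∖{} = {g, b, f, a, e, d}
boundary = {g, b, f, a, e, d} ∖ {a, e} = {g, b, f, d}

{g, b, f, d}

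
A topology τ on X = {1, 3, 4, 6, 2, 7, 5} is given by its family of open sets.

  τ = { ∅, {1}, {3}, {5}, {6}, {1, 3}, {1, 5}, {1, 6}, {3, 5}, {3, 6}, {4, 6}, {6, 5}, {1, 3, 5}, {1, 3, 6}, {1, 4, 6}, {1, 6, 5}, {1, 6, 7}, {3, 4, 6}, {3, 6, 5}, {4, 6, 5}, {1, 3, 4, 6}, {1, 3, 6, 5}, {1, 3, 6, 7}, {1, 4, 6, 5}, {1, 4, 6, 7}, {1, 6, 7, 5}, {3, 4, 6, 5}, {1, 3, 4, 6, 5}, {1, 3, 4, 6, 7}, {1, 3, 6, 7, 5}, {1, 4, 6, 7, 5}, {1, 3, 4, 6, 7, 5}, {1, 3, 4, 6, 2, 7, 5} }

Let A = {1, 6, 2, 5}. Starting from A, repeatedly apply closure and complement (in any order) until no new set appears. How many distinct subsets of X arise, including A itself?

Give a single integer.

complement {3, 4, 7}; its interior {3}; cl(A) = X∖{3} = {1, 4, 6, 2, 7, 5}
With k = closure, c = complement:
  1. A     = {1, 6, 2, 5}
  2. kA    = {1, 4, 6, 2, 7, 5}
  3. cA    = {3, 4, 7}
  4. ckA   = {3}
  5. kcA   = {3, 4, 2, 7}
  6. kckA  = {3, 2}
  7. ckcA  = {1, 6, 5}
  8. ckckA = {1, 4, 6, 7, 5}
k, c of each give nothing new

8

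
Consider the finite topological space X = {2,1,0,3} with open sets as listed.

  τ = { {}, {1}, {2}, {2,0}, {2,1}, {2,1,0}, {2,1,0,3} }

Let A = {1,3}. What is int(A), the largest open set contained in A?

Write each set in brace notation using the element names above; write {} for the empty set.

opens ⊆ A: {}, {1}; union → int = {1}

{1}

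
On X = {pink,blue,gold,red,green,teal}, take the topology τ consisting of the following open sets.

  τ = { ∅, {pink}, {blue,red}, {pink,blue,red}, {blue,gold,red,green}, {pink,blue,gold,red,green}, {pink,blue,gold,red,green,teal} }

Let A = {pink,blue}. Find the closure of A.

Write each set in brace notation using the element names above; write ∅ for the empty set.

{pink,blue,gold,red,green,teal}

cl via duality: int({gold,red,green,teal}) = ∅, so X∖∅ = {pink,blue,gold,red,green,teal}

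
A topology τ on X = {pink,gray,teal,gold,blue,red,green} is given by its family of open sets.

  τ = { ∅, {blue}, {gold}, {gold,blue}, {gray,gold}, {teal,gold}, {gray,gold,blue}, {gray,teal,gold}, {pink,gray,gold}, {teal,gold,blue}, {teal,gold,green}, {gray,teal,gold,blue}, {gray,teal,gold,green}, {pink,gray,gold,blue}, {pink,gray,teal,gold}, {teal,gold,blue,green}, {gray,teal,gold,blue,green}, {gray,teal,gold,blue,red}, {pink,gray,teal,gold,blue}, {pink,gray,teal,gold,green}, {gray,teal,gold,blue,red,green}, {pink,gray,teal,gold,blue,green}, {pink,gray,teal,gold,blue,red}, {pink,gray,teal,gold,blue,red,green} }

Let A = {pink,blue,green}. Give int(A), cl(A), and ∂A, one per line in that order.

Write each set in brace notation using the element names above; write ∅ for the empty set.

int(A) = {blue}
cl(A)  = {pink,blue,red,green}
∂A     = {pink,red,green}

interior: largest open inside A is {blue} (from ∅, {blue})
cl via duality: int({gray,teal,gold,red}) = {gray,teal,gold}, so X∖{gray,teal,gold} = {pink,blue,red,green}
cl∖int = {pink,red,green}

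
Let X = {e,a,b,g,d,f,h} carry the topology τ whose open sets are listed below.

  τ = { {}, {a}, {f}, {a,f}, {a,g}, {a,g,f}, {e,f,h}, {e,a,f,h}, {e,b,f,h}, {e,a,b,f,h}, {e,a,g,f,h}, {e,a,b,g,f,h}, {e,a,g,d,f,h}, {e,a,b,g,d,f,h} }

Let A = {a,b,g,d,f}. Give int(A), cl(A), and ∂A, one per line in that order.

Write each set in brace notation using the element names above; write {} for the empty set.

int(A) = {a,g,f}
cl(A)  = {e,a,b,g,d,f,h}
∂A     = {e,b,d,h}

interior: largest open inside A is {a,g,f} (from {}, {f}, {a}, {a,f}, {a,g}, {a,g,f})
cl via duality: int({e,h}) = {}, so X∖{} = {e,a,b,g,d,f,h}
cl∖int = {e,b,d,h}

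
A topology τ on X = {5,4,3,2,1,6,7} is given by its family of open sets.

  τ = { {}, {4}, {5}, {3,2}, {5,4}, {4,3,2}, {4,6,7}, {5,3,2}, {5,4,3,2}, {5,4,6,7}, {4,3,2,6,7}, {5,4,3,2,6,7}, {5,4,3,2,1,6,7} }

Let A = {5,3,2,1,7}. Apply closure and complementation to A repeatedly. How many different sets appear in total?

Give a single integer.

cl via duality: int({4,6}) = {4}, so X∖{4} = {5,3,2,1,6,7}
Write k for closure, c for complement:
  1. A     = {5,3,2,1,7}
  2. kA    = {5,3,2,1,6,7}
  3. cA    = {4,6}
  4. ckA   = {4}
  5. kcA   = {4,1,6,7}
  6. ckcA  = {5,3,2}
  7. kckcA = {5,3,2,1}
  8. ckckcA = {4,6,7}
applying k or c yields no new set

8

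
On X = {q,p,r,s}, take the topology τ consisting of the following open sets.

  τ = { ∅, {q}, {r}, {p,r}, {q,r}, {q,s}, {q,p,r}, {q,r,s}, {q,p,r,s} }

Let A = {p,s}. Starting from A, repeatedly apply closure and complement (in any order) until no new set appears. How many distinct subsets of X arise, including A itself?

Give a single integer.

X∖A={q,r}, int(X∖A)={q,r}, hence cl(A)={p,s}
Orbit (k=closure, c=complement):
  1. A     = {p,s}
  2. cA    = {q,r}
  3. kcA   = {q,p,r,s}
  4. ckcA  = ∅
(closed under both — stop)

4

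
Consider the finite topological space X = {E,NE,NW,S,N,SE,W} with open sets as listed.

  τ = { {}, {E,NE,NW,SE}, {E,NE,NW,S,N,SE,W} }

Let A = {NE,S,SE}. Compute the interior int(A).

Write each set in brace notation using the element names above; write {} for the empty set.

U open, U⊆A: {}. int(A) = ⋃ = {}

{}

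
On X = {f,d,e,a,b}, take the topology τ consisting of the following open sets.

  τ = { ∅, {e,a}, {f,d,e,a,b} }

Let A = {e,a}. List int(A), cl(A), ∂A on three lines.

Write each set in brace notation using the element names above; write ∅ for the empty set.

U open, U⊆A: ∅, {e,a}. int(A) = ⋃ = {e,a}
X∖A={f,d,b}, int(X∖A)=∅, hence cl(A)={f,d,e,a,b}
∂A: remove int from cl → {f,d,b}

int(A) = {e,a}
cl(A)  = {f,d,e,a,b}
∂A     = {f,d,b}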